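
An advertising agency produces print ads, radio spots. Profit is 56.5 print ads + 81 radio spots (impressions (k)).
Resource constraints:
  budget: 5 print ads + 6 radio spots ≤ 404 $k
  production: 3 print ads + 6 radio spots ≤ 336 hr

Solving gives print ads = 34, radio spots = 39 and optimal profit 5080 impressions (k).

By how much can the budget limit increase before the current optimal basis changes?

156

Binding constraints: budget, production. The basis is B = [[5,6],[3,6]] with det 12.
Per unit increase in budget, x* moves by d = (0.5, -0.25).
The basis stays optimal until radio spots reaches 0; allowable increase = 156 $k.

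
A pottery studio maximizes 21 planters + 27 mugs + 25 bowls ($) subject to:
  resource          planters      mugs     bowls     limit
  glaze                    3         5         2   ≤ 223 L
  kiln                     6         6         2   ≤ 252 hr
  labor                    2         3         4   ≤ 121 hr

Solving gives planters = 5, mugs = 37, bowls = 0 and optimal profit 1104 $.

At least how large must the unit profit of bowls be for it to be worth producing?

At the optimum: glaze uses 200 of 223 (slack = 23); kiln uses 252 of 252 (binding); labor uses 121 of 121 (binding).
By complementary slackness, y = 0 for the non-binding constraint.
The binding rows give the dual system: 6·y_kiln + 2·y_labor = 21 and 6·y_kiln + 3·y_labor = 27.
Solving: y_kiln = 1.5, y_labor = 6.
bowls enters the basis when its profit ≥ yᵀa₃ = 1.5·2 + 6·4 = 27.

27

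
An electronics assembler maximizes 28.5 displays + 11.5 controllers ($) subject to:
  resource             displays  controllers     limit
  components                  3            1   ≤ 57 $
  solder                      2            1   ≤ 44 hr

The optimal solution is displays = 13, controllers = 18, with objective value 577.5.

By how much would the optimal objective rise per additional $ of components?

Both components and solder are binding at x*.
From A_Bᵀ y = c: 3·y_components + 2·y_solder = 28.5; 1·y_components + 1·y_solder = 11.5.
Solving: y_components = 5.5, y_solder = 6.
Shadow price of components = 5.5.

5.5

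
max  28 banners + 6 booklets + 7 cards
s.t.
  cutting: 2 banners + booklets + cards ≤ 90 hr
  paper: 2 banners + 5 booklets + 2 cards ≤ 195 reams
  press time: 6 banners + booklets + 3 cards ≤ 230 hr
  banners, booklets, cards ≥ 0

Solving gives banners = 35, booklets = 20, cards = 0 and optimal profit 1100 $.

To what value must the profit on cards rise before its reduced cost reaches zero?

At the optimum: cutting uses 90 of 90 (binding); paper uses 170 of 195 (slack = 25); press time uses 230 of 230 (binding).
By complementary slackness, y = 0 for the non-binding constraint.
The binding rows give the dual system: 2·y_cutting + 6·y_press time = 28 and 1·y_cutting + 1·y_press time = 6.
→ y_cutting = 2 and y_press time = 4.
cards enters the basis when its profit ≥ yᵀa₃ = 2·1 + 4·3 = 14.

14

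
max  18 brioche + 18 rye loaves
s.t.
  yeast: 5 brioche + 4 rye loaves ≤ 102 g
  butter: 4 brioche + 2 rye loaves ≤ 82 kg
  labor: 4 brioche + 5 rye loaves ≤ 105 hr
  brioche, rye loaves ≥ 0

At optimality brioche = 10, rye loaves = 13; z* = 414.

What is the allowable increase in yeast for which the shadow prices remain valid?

12

Binding constraints: yeast, labor. The basis is B = [[5,4],[4,5]] with det 9.
Per unit increase in yeast, x* moves by d = (0.5556, -0.4444).
The basis stays optimal until butter becomes binding; allowable increase = 12 g.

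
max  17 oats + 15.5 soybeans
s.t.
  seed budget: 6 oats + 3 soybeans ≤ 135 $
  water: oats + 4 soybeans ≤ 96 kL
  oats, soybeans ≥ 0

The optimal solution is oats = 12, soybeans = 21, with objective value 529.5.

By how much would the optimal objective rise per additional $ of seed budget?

2.5

At the optimum: seed budget uses 135 of 135 (binding); water uses 96 of 96 (binding).
From A_Bᵀ y = c: 6·y_seed budget + 1·y_water = 17; 3·y_seed budget + 4·y_water = 15.5.
This yields shadow prices y_seed budget = 2.5, y_water = 2.
Shadow price of seed budget = 2.5.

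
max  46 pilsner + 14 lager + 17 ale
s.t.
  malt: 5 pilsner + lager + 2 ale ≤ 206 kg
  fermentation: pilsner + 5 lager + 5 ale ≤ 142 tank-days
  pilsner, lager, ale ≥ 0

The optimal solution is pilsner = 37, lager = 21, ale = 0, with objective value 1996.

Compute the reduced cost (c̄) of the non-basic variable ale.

Both malt and fermentation are binding at x*.
From A_Bᵀ y = c: 5·y_malt + 1·y_fermentation = 46; 1·y_malt + 5·y_fermentation = 14.
This yields shadow prices y_malt = 9, y_fermentation = 1.
Reduced cost of ale: c₃ − yᵀa₃ = 17 − (9·2 + 1·5) = 17 − 23 = -6.

-6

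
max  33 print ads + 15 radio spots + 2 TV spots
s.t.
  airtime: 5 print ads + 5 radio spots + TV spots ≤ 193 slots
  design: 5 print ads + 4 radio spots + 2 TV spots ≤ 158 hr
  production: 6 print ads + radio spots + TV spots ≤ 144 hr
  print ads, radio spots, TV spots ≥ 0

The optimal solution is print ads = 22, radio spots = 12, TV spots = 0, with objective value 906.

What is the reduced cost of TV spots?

-7

Binding: design and production. Non-binding: airtime (23 unused).
By complementary slackness, y = 0 for the non-binding constraint.
From A_Bᵀ y = c: 5·y_design + 6·y_production = 33; 4·y_design + 1·y_production = 15.
Solving: y_design = 3, y_production = 3.
Reduced cost of TV spots: c₃ − yᵀa₃ = 2 − (3·2 + 3·1) = 2 − 9 = -7.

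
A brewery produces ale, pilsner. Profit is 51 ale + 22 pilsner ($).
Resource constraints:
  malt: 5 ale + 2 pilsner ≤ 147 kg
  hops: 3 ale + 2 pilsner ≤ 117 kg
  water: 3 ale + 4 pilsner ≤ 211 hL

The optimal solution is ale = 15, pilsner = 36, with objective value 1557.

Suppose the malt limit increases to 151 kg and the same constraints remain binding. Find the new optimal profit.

1593

Binding: malt and hops. Non-binding: water (22 unused).
Slack constraints have shadow price 0 (complementary slackness).
Dual feasibility on the basic columns requires 5·y_malt + 3·y_hops = 51, 2·y_malt + 2·y_hops = 22.
Solving: y_malt = 9, y_hops = 2.
Δz = y_malt·Δb = 9 × (4) = 36, so new z* = 1557 + 36 = 1593.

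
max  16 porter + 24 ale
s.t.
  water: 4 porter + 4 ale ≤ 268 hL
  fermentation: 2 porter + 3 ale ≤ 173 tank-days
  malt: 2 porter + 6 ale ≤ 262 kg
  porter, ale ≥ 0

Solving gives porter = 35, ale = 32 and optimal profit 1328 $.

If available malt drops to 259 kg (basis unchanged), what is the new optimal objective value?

1322

At the optimum: water uses 268 of 268 (binding); fermentation uses 166 of 173 (slack = 7); malt uses 262 of 262 (binding).
Since fermentation is not tight, its dual is 0.
The binding rows give the dual system: 4·y_water + 2·y_malt = 16 and 4·y_water + 6·y_malt = 24.
→ y_water = 3 and y_malt = 2.
Δz = y_malt·Δb = 2 × (-3) = -6, so new z* = 1328 − 6 = 1322.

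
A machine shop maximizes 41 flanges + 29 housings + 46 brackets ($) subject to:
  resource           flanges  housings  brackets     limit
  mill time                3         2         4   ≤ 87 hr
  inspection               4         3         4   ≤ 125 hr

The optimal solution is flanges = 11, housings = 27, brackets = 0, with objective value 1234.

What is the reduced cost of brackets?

-2

At the optimum: mill time uses 87 of 87 (binding); inspection uses 125 of 125 (binding).
Dual feasibility on the basic columns requires 3·y_mill time + 4·y_inspection = 41, 2·y_mill time + 3·y_inspection = 29.
Solving: y_mill time = 7, y_inspection = 5.
Reduced cost of brackets: c₃ − yᵀa₃ = 46 − (7·4 + 5·4) = 46 − 48 = -2.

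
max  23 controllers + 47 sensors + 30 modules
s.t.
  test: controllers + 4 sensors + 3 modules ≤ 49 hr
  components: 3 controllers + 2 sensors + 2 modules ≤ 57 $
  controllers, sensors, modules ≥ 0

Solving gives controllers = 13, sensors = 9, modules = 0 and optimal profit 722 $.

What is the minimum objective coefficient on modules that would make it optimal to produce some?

37.5

Both test and components are binding at x*.
The binding rows give the dual system: 1·y_test + 3·y_components = 23 and 4·y_test + 2·y_components = 47.
→ y_test = 9.5 and y_components = 4.5.
modules enters the basis when its profit ≥ yᵀa₃ = 9.5·3 + 4.5·2 = 37.5.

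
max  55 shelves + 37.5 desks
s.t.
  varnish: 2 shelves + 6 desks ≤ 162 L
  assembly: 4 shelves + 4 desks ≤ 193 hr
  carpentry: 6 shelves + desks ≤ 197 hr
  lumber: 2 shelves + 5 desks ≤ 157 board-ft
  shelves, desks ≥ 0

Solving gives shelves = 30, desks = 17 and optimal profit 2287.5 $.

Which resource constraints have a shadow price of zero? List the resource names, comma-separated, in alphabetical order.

assembly, lumber

varnish: 162/162 (binding)
assembly: 188/193 (slack 5)
carpentry: 197/197 (binding)
lumber: 145/157 (slack 12)
By complementary slackness, a constraint with positive slack has shadow price 0 → assembly, lumber.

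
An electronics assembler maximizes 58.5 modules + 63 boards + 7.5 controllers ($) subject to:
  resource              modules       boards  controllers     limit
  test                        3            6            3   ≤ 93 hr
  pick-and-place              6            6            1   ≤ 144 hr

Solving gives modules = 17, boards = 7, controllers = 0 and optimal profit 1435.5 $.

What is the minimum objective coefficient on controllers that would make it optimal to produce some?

Check each constraint at x*: test 93/93 (tight); pick-and-place 144/144 (tight).
From A_Bᵀ y = c: 3·y_test + 6·y_pick-and-place = 58.5; 6·y_test + 6·y_pick-and-place = 63.
This yields shadow prices y_test = 1.5, y_pick-and-place = 9.
controllers enters the basis when its profit ≥ yᵀa₃ = 1.5·3 + 9·1 = 13.5.

13.5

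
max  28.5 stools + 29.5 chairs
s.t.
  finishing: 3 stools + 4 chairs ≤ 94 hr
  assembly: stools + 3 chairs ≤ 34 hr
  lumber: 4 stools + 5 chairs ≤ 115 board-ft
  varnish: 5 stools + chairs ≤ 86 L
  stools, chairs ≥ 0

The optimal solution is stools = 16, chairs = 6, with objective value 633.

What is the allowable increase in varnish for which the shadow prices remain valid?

42

Binding constraints: assembly, varnish. The basis is B = [[1,3],[5,1]] with det -14.
Per unit increase in varnish, x* moves by d = (0.2143, -0.0714).
The basis stays optimal until lumber becomes binding; allowable increase = 42 L.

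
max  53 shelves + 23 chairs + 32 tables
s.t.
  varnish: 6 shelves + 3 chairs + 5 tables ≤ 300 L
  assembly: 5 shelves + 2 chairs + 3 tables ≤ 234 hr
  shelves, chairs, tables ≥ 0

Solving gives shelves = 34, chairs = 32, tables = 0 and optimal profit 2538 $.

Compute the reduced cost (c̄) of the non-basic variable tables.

-4

Check each constraint at x*: varnish 300/300 (tight); assembly 234/234 (tight).
From A_Bᵀ y = c: 6·y_varnish + 5·y_assembly = 53; 3·y_varnish + 2·y_assembly = 23.
→ y_varnish = 3 and y_assembly = 7.
Reduced cost of tables: c₃ − yᵀa₃ = 32 − (3·5 + 7·3) = 32 − 36 = -4.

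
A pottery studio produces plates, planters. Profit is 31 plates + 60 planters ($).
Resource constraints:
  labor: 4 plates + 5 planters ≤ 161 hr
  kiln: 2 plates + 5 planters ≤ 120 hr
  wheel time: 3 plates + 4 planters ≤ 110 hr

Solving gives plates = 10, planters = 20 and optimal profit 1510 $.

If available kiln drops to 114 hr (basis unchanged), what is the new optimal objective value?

At the optimum: labor uses 140 of 161 (slack = 21); kiln uses 120 of 120 (binding); wheel time uses 110 of 110 (binding).
By complementary slackness, y = 0 for the non-binding constraint.
Dual feasibility on the basic columns requires 2·y_kiln + 3·y_wheel time = 31, 5·y_kiln + 4·y_wheel time = 60.
Solving: y_kiln = 8, y_wheel time = 5.
Δz = y_kiln·Δb = 8 × (-6) = -48, so new z* = 1510 − 48 = 1462.

1462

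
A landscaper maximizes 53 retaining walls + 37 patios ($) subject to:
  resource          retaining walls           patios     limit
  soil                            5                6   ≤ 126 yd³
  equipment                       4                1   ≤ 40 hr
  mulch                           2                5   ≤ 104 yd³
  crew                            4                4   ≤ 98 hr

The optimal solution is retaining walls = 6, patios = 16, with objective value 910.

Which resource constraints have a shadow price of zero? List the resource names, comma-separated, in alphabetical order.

crew, mulch

soil: 126/126 (binding)
equipment: 40/40 (binding)
mulch: 92/104 (slack 12)
crew: 88/98 (slack 10)
By complementary slackness, a constraint with positive slack has shadow price 0 → crew, mulch.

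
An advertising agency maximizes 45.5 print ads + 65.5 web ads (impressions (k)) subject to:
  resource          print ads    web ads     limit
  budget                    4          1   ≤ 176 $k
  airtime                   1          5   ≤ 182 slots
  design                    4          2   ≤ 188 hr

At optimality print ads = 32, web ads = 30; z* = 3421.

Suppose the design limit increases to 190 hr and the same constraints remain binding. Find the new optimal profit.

3439

At the optimum: budget uses 158 of 176 (slack = 18); airtime uses 182 of 182 (binding); design uses 188 of 188 (binding).
Slack constraints have shadow price 0 (complementary slackness).
From A_Bᵀ y = c: 1·y_airtime + 4·y_design = 45.5; 5·y_airtime + 2·y_design = 65.5.
→ y_airtime = 9.5 and y_design = 9.
Δz = y_design·Δb = 9 × (2) = 18, so new z* = 3421 + 18 = 3439.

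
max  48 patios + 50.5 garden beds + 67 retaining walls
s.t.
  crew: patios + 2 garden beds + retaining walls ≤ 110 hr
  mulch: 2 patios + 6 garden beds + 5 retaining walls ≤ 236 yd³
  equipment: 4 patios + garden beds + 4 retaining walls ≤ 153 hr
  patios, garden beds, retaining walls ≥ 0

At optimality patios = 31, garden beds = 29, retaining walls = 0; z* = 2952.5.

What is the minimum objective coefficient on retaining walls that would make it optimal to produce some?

69

Check each constraint at x*: crew 89/110 (slack 21); mulch 236/236 (tight); equipment 153/153 (tight).
By complementary slackness, y = 0 for the non-binding constraint.
Dual feasibility on the basic columns requires 2·y_mulch + 4·y_equipment = 48, 6·y_mulch + 1·y_equipment = 50.5.
→ y_mulch = 7 and y_equipment = 8.5.
retaining walls enters the basis when its profit ≥ yᵀa₃ = 7·5 + 8.5·4 = 69.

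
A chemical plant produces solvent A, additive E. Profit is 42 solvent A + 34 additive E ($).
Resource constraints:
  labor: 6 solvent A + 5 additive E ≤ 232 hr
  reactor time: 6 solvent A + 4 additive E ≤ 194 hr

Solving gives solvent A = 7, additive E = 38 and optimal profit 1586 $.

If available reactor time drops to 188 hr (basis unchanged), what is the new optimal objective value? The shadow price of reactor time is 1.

Δb = -6, so new z* = 1586 + (1)·(-6) = 1586 − 6 = 1580.

1580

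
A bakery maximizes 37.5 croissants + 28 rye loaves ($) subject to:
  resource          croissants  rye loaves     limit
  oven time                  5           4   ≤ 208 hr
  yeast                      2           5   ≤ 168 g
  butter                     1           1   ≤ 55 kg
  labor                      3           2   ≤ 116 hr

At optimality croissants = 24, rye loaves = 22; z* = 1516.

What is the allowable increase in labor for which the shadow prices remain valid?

8.8

Binding constraints: oven time, labor. The basis is B = [[5,4],[3,2]] with det -2.
Per unit increase in labor, x* moves by d = (2, -2.5).
The basis stays optimal until rye loaves reaches 0; allowable increase = 8.8 hr.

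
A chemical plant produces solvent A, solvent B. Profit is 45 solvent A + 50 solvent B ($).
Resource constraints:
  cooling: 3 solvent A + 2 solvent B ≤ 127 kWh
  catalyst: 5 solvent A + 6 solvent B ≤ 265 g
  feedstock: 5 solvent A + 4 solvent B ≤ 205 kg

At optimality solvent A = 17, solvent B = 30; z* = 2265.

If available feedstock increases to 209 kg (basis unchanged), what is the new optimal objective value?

Binding: catalyst and feedstock. Non-binding: cooling (16 unused).
By complementary slackness, y = 0 for the non-binding constraint.
Dual feasibility on the basic columns requires 5·y_catalyst + 5·y_feedstock = 45, 6·y_catalyst + 4·y_feedstock = 50.
Solving: y_catalyst = 7, y_feedstock = 2.
Δz = y_feedstock·Δb = 2 × (4) = 8, so new z* = 2265 + 8 = 2273.

2273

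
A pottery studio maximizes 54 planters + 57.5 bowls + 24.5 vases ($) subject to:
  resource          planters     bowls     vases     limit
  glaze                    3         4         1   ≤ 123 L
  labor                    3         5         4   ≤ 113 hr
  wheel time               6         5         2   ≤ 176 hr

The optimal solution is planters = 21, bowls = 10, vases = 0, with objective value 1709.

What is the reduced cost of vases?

At the optimum: glaze uses 103 of 123 (slack = 20); labor uses 113 of 113 (binding); wheel time uses 176 of 176 (binding).
By complementary slackness, y = 0 for the non-binding constraint.
From A_Bᵀ y = c: 3·y_labor + 6·y_wheel time = 54; 5·y_labor + 5·y_wheel time = 57.5.
→ y_labor = 5 and y_wheel time = 6.5.
Reduced cost of vases: c₃ − yᵀa₃ = 24.5 − (5·4 + 6.5·2) = 24.5 − 33 = -8.5.

-8.5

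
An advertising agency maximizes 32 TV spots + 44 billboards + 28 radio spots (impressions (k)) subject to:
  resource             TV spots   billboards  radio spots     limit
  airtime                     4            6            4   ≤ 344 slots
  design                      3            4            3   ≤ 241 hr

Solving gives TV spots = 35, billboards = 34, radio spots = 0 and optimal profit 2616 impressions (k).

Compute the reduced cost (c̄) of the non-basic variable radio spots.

-4

Both airtime and design are binding at x*.
From A_Bᵀ y = c: 4·y_airtime + 3·y_design = 32; 6·y_airtime + 4·y_design = 44.
This yields shadow prices y_airtime = 2, y_design = 8.
Reduced cost of radio spots: c₃ − yᵀa₃ = 28 − (2·4 + 8·3) = 28 − 32 = -4.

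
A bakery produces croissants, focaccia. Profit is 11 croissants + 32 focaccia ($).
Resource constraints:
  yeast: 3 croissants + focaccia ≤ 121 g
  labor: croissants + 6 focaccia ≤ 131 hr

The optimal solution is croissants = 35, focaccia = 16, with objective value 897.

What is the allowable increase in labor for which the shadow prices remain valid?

Binding constraints: yeast, labor. The basis is B = [[3,1],[1,6]] with det 17.
Per unit increase in labor, x* moves by d = (-0.0588, 0.1765).
The basis stays optimal until croissants reaches 0; allowable increase = 595 hr.

595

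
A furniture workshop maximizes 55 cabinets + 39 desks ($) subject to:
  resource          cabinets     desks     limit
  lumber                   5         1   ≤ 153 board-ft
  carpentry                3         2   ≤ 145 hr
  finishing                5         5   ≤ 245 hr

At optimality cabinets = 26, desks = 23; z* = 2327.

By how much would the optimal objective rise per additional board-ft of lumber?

4

Check each constraint at x*: lumber 153/153 (tight); carpentry 124/145 (slack 21); finishing 245/245 (tight).
Slack constraints have shadow price 0 (complementary slackness).
Dual feasibility on the basic columns requires 5·y_lumber + 5·y_finishing = 55, 1·y_lumber + 5·y_finishing = 39.
This yields shadow prices y_lumber = 4, y_finishing = 7.
Shadow price of lumber = 4.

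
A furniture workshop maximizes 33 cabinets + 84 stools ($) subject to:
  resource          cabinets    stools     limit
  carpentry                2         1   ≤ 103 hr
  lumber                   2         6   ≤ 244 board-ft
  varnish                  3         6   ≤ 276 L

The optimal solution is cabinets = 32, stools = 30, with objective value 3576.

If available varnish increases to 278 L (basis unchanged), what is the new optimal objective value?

3586

Check each constraint at x*: carpentry 94/103 (slack 9); lumber 244/244 (tight); varnish 276/276 (tight).
By complementary slackness, y = 0 for the non-binding constraint.
Dual feasibility on the basic columns requires 2·y_lumber + 3·y_varnish = 33, 6·y_lumber + 6·y_varnish = 84.
Solving: y_lumber = 9, y_varnish = 5.
Δz = y_varnish·Δb = 5 × (2) = 10, so new z* = 3576 + 10 = 3586.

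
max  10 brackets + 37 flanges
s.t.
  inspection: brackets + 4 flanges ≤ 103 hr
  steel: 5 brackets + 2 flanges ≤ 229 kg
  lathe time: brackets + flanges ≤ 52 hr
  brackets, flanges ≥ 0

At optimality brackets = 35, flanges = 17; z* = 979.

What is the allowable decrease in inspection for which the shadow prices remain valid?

Binding constraints: inspection, lathe time. The basis is B = [[1,4],[1,1]] with det -3.
Per unit decrease in inspection, x* moves by d = (0.3333, -0.3333).
The basis stays optimal until steel becomes binding; allowable decrease = 20 hr.

20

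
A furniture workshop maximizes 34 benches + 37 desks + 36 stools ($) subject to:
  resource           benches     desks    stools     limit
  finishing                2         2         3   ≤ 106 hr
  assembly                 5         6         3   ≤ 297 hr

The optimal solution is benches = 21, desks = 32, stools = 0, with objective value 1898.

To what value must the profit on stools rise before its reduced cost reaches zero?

At the optimum: finishing uses 106 of 106 (binding); assembly uses 297 of 297 (binding).
Dual feasibility on the basic columns requires 2·y_finishing + 5·y_assembly = 34, 2·y_finishing + 6·y_assembly = 37.
This yields shadow prices y_finishing = 9.5, y_assembly = 3.
stools enters the basis when its profit ≥ yᵀa₃ = 9.5·3 + 3·3 = 37.5.

37.5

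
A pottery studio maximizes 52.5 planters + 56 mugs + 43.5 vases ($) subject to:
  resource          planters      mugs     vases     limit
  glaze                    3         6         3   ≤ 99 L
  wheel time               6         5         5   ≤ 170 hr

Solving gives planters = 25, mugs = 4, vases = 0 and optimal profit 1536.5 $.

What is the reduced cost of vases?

-2

Check each constraint at x*: glaze 99/99 (tight); wheel time 170/170 (tight).
From A_Bᵀ y = c: 3·y_glaze + 6·y_wheel time = 52.5; 6·y_glaze + 5·y_wheel time = 56.
This yields shadow prices y_glaze = 3.5, y_wheel time = 7.
Reduced cost of vases: c₃ − yᵀa₃ = 43.5 − (3.5·3 + 7·5) = 43.5 − 45.5 = -2.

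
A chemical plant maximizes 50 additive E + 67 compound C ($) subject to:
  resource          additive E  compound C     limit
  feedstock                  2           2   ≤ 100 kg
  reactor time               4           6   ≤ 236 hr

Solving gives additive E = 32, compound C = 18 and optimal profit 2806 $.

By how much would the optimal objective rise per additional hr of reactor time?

8.5

Both feedstock and reactor time are binding at x*.
The binding rows give the dual system: 2·y_feedstock + 4·y_reactor time = 50 and 2·y_feedstock + 6·y_reactor time = 67.
→ y_feedstock = 8 and y_reactor time = 8.5.
Shadow price of reactor time = 8.5.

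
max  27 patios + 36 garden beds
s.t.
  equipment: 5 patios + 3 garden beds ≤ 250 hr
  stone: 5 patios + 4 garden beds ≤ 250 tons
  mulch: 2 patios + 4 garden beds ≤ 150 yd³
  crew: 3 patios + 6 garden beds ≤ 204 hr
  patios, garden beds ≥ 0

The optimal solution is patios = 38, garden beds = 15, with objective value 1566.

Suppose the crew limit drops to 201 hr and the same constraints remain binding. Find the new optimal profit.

1554

Check each constraint at x*: equipment 235/250 (slack 15); stone 250/250 (tight); mulch 136/150 (slack 14); crew 204/204 (tight).
Since equipment, mulch are not tight, their duals are 0.
From A_Bᵀ y = c: 5·y_stone + 3·y_crew = 27; 4·y_stone + 6·y_crew = 36.
→ y_stone = 3 and y_crew = 4.
Δz = y_crew·Δb = 4 × (-3) = -12, so new z* = 1566 − 12 = 1554.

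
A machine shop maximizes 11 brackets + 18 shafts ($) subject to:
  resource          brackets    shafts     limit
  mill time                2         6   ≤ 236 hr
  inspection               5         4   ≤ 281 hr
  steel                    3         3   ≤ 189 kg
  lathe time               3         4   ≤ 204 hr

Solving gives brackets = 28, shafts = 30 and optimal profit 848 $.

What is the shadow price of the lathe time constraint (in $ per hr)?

3

Binding: mill time and lathe time. Non-binding: inspection (21 unused), steel (15 unused).
By complementary slackness, y = 0 for the non-binding constraints.
Dual feasibility on the basic columns requires 2·y_mill time + 3·y_lathe time = 11, 6·y_mill time + 4·y_lathe time = 18.
→ y_mill time = 1 and y_lathe time = 3.
Shadow price of lathe time = 3.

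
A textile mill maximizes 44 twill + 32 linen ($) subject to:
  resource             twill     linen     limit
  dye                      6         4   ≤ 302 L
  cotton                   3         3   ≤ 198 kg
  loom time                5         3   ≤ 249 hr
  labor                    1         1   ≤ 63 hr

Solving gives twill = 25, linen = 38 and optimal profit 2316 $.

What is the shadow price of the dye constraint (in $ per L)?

At the optimum: dye uses 302 of 302 (binding); cotton uses 189 of 198 (slack = 9); loom time uses 239 of 249 (slack = 10); labor uses 63 of 63 (binding).
Since cotton, loom time are not tight, their duals are 0.
Dual feasibility on the basic columns requires 6·y_dye + 1·y_labor = 44, 4·y_dye + 1·y_labor = 32.
This yields shadow prices y_dye = 6, y_labor = 8.
Shadow price of dye = 6.

6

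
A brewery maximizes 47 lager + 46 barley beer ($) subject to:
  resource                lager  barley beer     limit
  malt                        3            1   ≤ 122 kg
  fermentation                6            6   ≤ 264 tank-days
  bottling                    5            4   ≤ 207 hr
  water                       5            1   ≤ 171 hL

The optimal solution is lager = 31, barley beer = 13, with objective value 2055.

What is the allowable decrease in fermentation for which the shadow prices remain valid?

1.2

Binding constraints: fermentation, bottling. The basis is B = [[6,6],[5,4]] with det -6.
Per unit decrease in fermentation, x* moves by d = (0.6667, -0.8333).
The basis stays optimal until water becomes binding; allowable decrease = 1.2 tank-days.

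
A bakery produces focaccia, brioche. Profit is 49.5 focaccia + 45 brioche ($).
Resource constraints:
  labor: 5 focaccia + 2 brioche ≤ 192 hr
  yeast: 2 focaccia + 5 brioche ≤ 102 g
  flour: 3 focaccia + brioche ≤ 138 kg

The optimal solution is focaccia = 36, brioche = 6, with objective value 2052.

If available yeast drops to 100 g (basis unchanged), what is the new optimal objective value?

Check each constraint at x*: labor 192/192 (tight); yeast 102/102 (tight); flour 114/138 (slack 24).
Slack constraints have shadow price 0 (complementary slackness).
Dual feasibility on the basic columns requires 5·y_labor + 2·y_yeast = 49.5, 2·y_labor + 5·y_yeast = 45.
→ y_labor = 7.5 and y_yeast = 6.
Δz = y_yeast·Δb = 6 × (-2) = -12, so new z* = 2052 − 12 = 2040.

2040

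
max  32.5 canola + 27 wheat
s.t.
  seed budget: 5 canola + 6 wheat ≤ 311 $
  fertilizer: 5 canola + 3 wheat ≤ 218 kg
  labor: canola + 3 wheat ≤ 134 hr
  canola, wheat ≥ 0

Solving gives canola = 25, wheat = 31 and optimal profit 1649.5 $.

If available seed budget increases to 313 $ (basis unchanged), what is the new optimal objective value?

Check each constraint at x*: seed budget 311/311 (tight); fertilizer 218/218 (tight); labor 118/134 (slack 16).
Slack constraints have shadow price 0 (complementary slackness).
From A_Bᵀ y = c: 5·y_seed budget + 5·y_fertilizer = 32.5; 6·y_seed budget + 3·y_fertilizer = 27.
This yields shadow prices y_seed budget = 2.5, y_fertilizer = 4.
Δz = y_seed budget·Δb = 2.5 × (2) = 5, so new z* = 1649.5 + 5 = 1654.5.

1654.5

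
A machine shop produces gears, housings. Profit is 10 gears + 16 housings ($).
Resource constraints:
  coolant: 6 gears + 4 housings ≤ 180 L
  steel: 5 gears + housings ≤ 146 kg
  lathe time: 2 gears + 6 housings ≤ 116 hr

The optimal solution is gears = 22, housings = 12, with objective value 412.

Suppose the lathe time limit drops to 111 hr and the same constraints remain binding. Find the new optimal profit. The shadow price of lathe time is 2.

402

Δb = -5, so new z* = 412 + (2)·(-5) = 412 − 10 = 402.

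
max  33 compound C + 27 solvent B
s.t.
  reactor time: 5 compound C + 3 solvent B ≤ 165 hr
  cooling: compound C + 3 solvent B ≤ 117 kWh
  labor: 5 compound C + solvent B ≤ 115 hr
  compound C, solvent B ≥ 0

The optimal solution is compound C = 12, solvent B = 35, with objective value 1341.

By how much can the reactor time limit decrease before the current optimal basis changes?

48

Binding constraints: reactor time, cooling. The basis is B = [[5,3],[1,3]] with det 12.
Per unit decrease in reactor time, x* moves by d = (-0.25, 0.0833).
The basis stays optimal until compound C reaches 0; allowable decrease = 48 hr.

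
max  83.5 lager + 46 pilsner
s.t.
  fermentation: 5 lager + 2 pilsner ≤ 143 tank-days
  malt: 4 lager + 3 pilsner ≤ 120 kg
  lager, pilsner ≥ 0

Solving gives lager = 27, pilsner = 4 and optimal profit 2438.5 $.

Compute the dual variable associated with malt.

Check each constraint at x*: fermentation 143/143 (tight); malt 120/120 (tight).
The binding rows give the dual system: 5·y_fermentation + 4·y_malt = 83.5 and 2·y_fermentation + 3·y_malt = 46.
This yields shadow prices y_fermentation = 9.5, y_malt = 9.
Shadow price of malt = 9.

9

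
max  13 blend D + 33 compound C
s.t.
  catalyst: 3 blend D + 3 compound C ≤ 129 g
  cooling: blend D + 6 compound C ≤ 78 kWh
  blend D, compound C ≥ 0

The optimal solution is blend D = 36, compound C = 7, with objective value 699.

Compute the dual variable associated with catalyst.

3

Both catalyst and cooling are binding at x*.
The binding rows give the dual system: 3·y_catalyst + 1·y_cooling = 13 and 3·y_catalyst + 6·y_cooling = 33.
→ y_catalyst = 3 and y_cooling = 4.
Shadow price of catalyst = 3.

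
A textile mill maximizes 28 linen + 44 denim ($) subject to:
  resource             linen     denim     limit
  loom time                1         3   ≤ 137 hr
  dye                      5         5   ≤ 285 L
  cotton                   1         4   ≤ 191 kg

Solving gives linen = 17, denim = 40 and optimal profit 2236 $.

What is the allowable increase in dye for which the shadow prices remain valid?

Binding constraints: loom time, dye. The basis is B = [[1,3],[5,5]] with det -10.
Per unit increase in dye, x* moves by d = (0.3, -0.1).
The basis stays optimal until denim reaches 0; allowable increase = 400 L.

400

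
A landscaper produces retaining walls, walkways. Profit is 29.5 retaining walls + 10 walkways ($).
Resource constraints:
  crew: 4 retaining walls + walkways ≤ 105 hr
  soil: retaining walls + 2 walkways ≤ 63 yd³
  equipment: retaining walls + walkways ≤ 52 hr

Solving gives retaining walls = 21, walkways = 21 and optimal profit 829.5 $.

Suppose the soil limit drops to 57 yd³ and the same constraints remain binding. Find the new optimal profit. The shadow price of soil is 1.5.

820.5

Δb = -6, so new z* = 829.5 + (1.5)·(-6) = 829.5 − 9 = 820.5.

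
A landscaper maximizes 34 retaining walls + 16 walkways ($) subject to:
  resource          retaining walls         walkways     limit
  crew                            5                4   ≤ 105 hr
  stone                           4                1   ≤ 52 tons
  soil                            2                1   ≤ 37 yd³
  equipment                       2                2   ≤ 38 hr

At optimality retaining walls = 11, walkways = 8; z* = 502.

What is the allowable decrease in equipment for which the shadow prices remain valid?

12

Binding constraints: stone, equipment. The basis is B = [[4,1],[2,2]] with det 6.
Per unit decrease in equipment, x* moves by d = (0.1667, -0.6667).
The basis stays optimal until walkways reaches 0; allowable decrease = 12 hr.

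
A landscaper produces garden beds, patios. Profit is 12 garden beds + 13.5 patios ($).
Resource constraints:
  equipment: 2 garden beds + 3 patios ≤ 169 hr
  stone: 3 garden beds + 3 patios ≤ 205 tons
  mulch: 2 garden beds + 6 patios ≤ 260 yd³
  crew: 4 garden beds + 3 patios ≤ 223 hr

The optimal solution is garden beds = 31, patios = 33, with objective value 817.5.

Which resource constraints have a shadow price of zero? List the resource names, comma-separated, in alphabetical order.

equipment, stone

equipment: 161/169 (slack 8)
stone: 192/205 (slack 13)
mulch: 260/260 (binding)
crew: 223/223 (binding)
By complementary slackness, a constraint with positive slack has shadow price 0 → equipment, stone.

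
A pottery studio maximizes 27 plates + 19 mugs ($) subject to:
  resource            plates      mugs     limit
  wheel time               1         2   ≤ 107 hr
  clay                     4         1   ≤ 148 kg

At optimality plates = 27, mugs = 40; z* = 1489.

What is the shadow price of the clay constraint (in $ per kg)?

5

Check each constraint at x*: wheel time 107/107 (tight); clay 148/148 (tight).
From A_Bᵀ y = c: 1·y_wheel time + 4·y_clay = 27; 2·y_wheel time + 1·y_clay = 19.
Solving: y_wheel time = 7, y_clay = 5.
Shadow price of clay = 5.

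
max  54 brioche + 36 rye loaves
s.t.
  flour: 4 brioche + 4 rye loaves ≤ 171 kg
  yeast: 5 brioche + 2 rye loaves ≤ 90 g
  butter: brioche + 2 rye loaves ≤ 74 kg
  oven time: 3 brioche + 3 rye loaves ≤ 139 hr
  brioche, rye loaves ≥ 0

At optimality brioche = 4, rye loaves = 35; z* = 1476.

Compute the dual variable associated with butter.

Check each constraint at x*: flour 156/171 (slack 15); yeast 90/90 (tight); butter 74/74 (tight); oven time 117/139 (slack 22).
Slack constraints have shadow price 0 (complementary slackness).
From A_Bᵀ y = c: 5·y_yeast + 1·y_butter = 54; 2·y_yeast + 2·y_butter = 36.
This yields shadow prices y_yeast = 9, y_butter = 9.
Shadow price of butter = 9.

9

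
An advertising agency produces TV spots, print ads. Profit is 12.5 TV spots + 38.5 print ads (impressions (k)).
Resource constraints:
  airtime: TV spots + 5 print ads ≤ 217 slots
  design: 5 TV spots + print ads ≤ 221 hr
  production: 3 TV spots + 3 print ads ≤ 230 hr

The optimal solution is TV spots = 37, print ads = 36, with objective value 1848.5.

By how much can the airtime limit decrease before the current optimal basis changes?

Binding constraints: airtime, design. The basis is B = [[1,5],[5,1]] with det -24.
Per unit decrease in airtime, x* moves by d = (0.0417, -0.2083).
The basis stays optimal until print ads reaches 0; allowable decrease = 172.8 slots.

172.8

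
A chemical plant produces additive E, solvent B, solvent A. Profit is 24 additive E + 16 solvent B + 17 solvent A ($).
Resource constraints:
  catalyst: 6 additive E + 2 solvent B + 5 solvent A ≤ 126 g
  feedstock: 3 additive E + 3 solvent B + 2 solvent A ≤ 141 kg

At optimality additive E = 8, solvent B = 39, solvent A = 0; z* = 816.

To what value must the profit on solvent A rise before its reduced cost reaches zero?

18

At the optimum: catalyst uses 126 of 126 (binding); feedstock uses 141 of 141 (binding).
Dual feasibility on the basic columns requires 6·y_catalyst + 3·y_feedstock = 24, 2·y_catalyst + 3·y_feedstock = 16.
This yields shadow prices y_catalyst = 2, y_feedstock = 4.
solvent A enters the basis when its profit ≥ yᵀa₃ = 2·5 + 4·2 = 18.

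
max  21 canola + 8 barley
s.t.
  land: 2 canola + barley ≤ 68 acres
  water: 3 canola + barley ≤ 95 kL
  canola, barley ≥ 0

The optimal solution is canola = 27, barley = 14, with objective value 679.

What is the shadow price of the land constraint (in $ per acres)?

3

Both land and water are binding at x*.
The binding rows give the dual system: 2·y_land + 3·y_water = 21 and 1·y_land + 1·y_water = 8.
Solving: y_land = 3, y_water = 5.
Shadow price of land = 3.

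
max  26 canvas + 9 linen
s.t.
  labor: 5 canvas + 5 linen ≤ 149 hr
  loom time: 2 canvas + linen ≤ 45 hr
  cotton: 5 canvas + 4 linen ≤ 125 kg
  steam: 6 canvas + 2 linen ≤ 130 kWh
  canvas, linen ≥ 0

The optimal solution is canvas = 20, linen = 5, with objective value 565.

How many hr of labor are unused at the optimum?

24

labor used = 5·20 + 5·5 = 125; slack = 149 − 125 = 24.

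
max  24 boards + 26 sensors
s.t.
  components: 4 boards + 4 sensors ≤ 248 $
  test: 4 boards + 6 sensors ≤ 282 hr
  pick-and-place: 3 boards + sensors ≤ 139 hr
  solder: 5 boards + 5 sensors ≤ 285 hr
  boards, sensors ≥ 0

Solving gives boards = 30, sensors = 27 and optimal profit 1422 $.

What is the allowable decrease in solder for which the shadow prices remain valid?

Binding constraints: test, solder. The basis is B = [[4,6],[5,5]] with det -10.
Per unit decrease in solder, x* moves by d = (-0.6, 0.4).
The basis stays optimal until boards reaches 0; allowable decrease = 50 hr.

50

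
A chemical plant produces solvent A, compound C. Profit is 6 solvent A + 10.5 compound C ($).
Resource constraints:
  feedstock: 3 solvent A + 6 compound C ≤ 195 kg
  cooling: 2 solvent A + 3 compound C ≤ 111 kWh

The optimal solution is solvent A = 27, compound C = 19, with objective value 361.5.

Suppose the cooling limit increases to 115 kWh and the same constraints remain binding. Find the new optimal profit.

367.5

Check each constraint at x*: feedstock 195/195 (tight); cooling 111/111 (tight).
The binding rows give the dual system: 3·y_feedstock + 2·y_cooling = 6 and 6·y_feedstock + 3·y_cooling = 10.5.
→ y_feedstock = 1 and y_cooling = 1.5.
Δz = y_cooling·Δb = 1.5 × (4) = 6, so new z* = 361.5 + 6 = 367.5.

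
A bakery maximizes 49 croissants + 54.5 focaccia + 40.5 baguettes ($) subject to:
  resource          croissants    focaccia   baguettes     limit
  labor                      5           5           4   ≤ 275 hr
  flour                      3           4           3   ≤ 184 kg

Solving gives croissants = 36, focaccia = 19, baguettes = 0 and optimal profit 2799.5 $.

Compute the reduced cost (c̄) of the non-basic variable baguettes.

-2

Both labor and flour are binding at x*.
Dual feasibility on the basic columns requires 5·y_labor + 3·y_flour = 49, 5·y_labor + 4·y_flour = 54.5.
Solving: y_labor = 6.5, y_flour = 5.5.
Reduced cost of baguettes: c₃ − yᵀa₃ = 40.5 − (6.5·4 + 5.5·3) = 40.5 − 42.5 = -2.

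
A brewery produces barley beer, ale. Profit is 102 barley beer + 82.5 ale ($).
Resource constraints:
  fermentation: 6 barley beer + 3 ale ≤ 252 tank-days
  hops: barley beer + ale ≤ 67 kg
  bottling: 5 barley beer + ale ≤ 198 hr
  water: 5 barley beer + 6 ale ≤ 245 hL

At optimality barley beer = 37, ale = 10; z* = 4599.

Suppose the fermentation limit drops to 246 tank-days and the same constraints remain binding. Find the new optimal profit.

Check each constraint at x*: fermentation 252/252 (tight); hops 47/67 (slack 20); bottling 195/198 (slack 3); water 245/245 (tight).
Since hops, bottling are not tight, their duals are 0.
The binding rows give the dual system: 6·y_fermentation + 5·y_water = 102 and 3·y_fermentation + 6·y_water = 82.5.
This yields shadow prices y_fermentation = 9.5, y_water = 9.
Δz = y_fermentation·Δb = 9.5 × (-6) = -57, so new z* = 4599 − 57 = 4542.

4542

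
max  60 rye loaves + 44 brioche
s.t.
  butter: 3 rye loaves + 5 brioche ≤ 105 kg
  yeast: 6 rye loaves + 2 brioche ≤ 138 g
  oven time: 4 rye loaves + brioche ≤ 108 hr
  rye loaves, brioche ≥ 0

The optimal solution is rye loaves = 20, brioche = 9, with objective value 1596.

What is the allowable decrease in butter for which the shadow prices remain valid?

Binding constraints: butter, yeast. The basis is B = [[3,5],[6,2]] with det -24.
Per unit decrease in butter, x* moves by d = (0.0833, -0.25).
The basis stays optimal until brioche reaches 0; allowable decrease = 36 kg.

36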